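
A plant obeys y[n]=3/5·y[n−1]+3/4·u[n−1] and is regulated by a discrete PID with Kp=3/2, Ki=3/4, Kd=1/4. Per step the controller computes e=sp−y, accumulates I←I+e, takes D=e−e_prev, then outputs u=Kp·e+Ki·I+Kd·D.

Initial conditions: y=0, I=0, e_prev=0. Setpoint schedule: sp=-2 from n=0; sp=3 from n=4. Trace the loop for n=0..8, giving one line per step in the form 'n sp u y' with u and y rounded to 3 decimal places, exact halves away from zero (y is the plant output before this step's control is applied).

0 -2 -5.000 0.000
1 -2 3.375 -3.750
2 -2 -6.328 0.281
3 -2 5.115 -4.577
4 3 4.165 1.090
5 3 -0.955 3.778
6 3 4.702 1.550
7 3 -2.034 4.457
8 3 5.870 1.149

(exact arithmetic carried between steps; '≈' marks a value shown rounded to 6 d.p. or computed from one; I and e_prev carry over from the previous line; the table rounds u and y to 3 d.p., halves away from zero)
n=0: y=0, sp=-2, e=sp−y=-2; I=-2, D=e−e_prev=-2; u=3/2·(-2)+3/4·(-2)+1/4·(-2)=-5; next y=3/5·0+3/4·(-5)=-3.75
n=1: y=-3.75, sp=-2, e=sp−y=1.75; I=-0.25, D=e−e_prev=3.75; u=3/2·1.75+3/4·(-0.25)+1/4·3.75=3.375; next y=3/5·(-3.75)+3/4·3.375=0.28125
n=2: y=0.28125, sp=-2, e=sp−y=-2.28125; I=-2.53125, D=e−e_prev=-4.03125; u=3/2·(-2.28125)+3/4·(-2.53125)+1/4·(-4.03125)=-6.328125; next y=3/5·0.28125+3/4·(-6.328125)≈-4.577344
n=3: y≈-4.577344, sp=-2, e=sp−y≈2.577344; I≈0.046094, D=e−e_prev≈4.858594; u=3/2·2.577344+3/4·0.046094+1/4·4.858594≈5.115234; next y=3/5·(-4.577344)+3/4·5.115234≈1.090020
n=4: y≈1.090020, sp=3, e=sp−y≈1.909980; I≈1.956074, D=e−e_prev≈-0.667363; u=3/2·1.909980+3/4·1.956074+1/4·(-0.667363)≈4.165186; next y=3/5·1.090020+3/4·4.165186≈3.777901
n=5: y≈3.777901, sp=3, e=sp−y≈-0.777901; I≈1.178173, D=e−e_prev≈-2.687881; u=3/2·(-0.777901)+3/4·1.178173+1/4·(-2.687881)≈-0.955192; next y=3/5·3.777901+3/4·(-0.955192)≈1.550347
n=6: y≈1.550347, sp=3, e=sp−y≈1.449653; I≈2.627827, D=e−e_prev≈2.227554; u=3/2·1.449653+3/4·2.627827+1/4·2.227554≈4.702238; next y=3/5·1.550347+3/4·4.702238≈4.456887
n=7: y≈4.456887, sp=3, e=sp−y≈-1.456887; I≈1.170940, D=e−e_prev≈-2.906540; u=3/2·(-1.456887)+3/4·1.170940+1/4·(-2.906540)≈-2.033760; next y=3/5·4.456887+3/4·(-2.033760)≈1.148812
n=8: y≈1.148812, sp=3, e=sp−y≈1.851188; I≈3.022128, D=e−e_prev≈3.308075; u=3/2·1.851188+3/4·3.022128+1/4·3.308075≈5.870397; next y=3/5·1.148812+3/4·5.870397≈5.092085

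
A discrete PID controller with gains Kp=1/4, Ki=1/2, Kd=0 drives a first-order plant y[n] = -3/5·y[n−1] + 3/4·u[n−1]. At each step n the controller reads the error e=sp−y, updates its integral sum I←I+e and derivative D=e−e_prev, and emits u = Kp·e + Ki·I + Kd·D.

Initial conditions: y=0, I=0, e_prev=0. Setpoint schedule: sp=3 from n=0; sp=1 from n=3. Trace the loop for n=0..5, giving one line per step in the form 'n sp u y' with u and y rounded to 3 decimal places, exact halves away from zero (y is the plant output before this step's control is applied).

0 3 2.250 0.000
1 3 2.484 1.688
2 3 3.768 0.851
3 1 2.244 2.316
4 1 3.103 0.294
5 1 2.063 2.151

(exact arithmetic carried between steps; '≈' marks a value shown rounded to 6 d.p. or computed from one; I and e_prev carry over from the previous line; the table rounds u and y to 3 d.p., halves away from zero)
n=0: y=0, sp=3, e=sp−y=3; I=3, D=e−e_prev=3; u=1/4·3+1/2·3+0·3=2.25; next y=-3/5·0+3/4·2.25=1.6875
n=1: y=1.6875, sp=3, e=sp−y=1.3125; I=4.3125, D=e−e_prev=-1.6875; u=1/4·1.3125+1/2·4.3125+0·(-1.6875)=2.484375; next y=-3/5·1.6875+3/4·2.484375≈0.850781
n=2: y≈0.850781, sp=3, e=sp−y≈2.149219; I≈6.461719, D=e−e_prev≈0.836719; u=1/4·2.149219+1/2·6.461719+0·0.836719≈3.768164; next y=-3/5·0.850781+3/4·3.768164≈2.315654
n=3: y≈2.315654, sp=1, e=sp−y≈-1.315654; I≈5.146064, D=e−e_prev≈-3.464873; u=1/4·(-1.315654)+1/2·5.146064+0·(-3.464873)≈2.244119; next y=-3/5·2.315654+3/4·2.244119≈0.293696
n=4: y≈0.293696, sp=1, e=sp−y≈0.706304; I≈5.852368, D=e−e_prev≈2.021958; u=1/4·0.706304+1/2·5.852368+0·2.021958≈3.102760; next y=-3/5·0.293696+3/4·3.102760≈2.150852
n=5: y≈2.150852, sp=1, e=sp−y≈-1.150852; I≈4.701516, D=e−e_prev≈-1.857156; u=1/4·(-1.150852)+1/2·4.701516+0·(-1.857156)≈2.063045; next y=-3/5·2.150852+3/4·2.063045≈0.256772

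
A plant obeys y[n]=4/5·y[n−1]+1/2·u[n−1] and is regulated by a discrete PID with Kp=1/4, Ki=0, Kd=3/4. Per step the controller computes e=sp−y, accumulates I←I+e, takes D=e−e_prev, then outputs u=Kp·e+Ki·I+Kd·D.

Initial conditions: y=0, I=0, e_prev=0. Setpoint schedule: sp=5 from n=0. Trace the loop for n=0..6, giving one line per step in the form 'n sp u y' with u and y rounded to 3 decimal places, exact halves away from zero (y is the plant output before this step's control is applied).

(exact arithmetic carried between steps; '≈' marks a value shown rounded to 6 d.p. or computed from one; I and e_prev carry over from the previous line; the table rounds u and y to 3 d.p., halves away from zero)
n=0: y=0, sp=5, e=sp−y=5; I=5, D=e−e_prev=5; u=1/4·5+0·5+3/4·5=5; next y=4/5·0+1/2·5=2.5
n=1: y=2.5, sp=5, e=sp−y=2.5; I=7.5, D=e−e_prev=-2.5; u=1/4·2.5+0·7.5+3/4·(-2.5)=-1.25; next y=4/5·2.5+1/2·(-1.25)=1.375
n=2: y=1.375, sp=5, e=sp−y=3.625; I=11.125, D=e−e_prev=1.125; u=1/4·3.625+0·11.125+3/4·1.125=1.75; next y=4/5·1.375+1/2·1.75=1.975
n=3: y=1.975, sp=5, e=sp−y=3.025; I=14.15, D=e−e_prev=-0.6; u=1/4·3.025+0·14.15+3/4·(-0.6)=0.30625; next y=4/5·1.975+1/2·0.30625=1.733125
n=4: y=1.733125, sp=5, e=sp−y=3.266875; I=17.416875, D=e−e_prev=0.241875; u=1/4·3.266875+0·17.416875+3/4·0.241875=0.998125; next y=4/5·1.733125+1/2·0.998125≈1.885563
n=5: y≈1.885563, sp=5, e=sp−y≈3.114438; I≈20.531313, D=e−e_prev≈-0.152438; u=1/4·3.114438+0·20.531313+3/4·(-0.152438)≈0.664281; next y=4/5·1.885563+1/2·0.664281≈1.840591
n=6: y≈1.840591, sp=5, e=sp−y≈3.159409; I≈23.690722, D=e−e_prev≈0.044972; u=1/4·3.159409+0·23.690722+3/4·0.044972≈0.823581; next y=4/5·1.840591+1/2·0.823581≈1.884263

0 5 5.000 0.000
1 5 -1.250 2.500
2 5 1.750 1.375
3 5 0.306 1.975
4 5 0.998 1.733
5 5 0.664 1.886
6 5 0.824 1.841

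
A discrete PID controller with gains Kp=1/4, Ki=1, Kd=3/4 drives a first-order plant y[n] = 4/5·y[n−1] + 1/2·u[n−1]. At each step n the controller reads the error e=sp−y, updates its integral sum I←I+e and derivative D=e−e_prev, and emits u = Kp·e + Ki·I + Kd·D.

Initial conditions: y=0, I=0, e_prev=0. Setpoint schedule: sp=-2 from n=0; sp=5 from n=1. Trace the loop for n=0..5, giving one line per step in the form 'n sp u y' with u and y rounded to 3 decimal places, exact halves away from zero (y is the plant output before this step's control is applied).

(exact arithmetic carried between steps; '≈' marks a value shown rounded to 6 d.p. or computed from one; I and e_prev carry over from the previous line; the table rounds u and y to 3 d.p., halves away from zero)
n=0: y=0, sp=-2, e=sp−y=-2; I=-2, D=e−e_prev=-2; u=1/4·(-2)+1·(-2)+3/4·(-2)=-4; next y=4/5·0+1/2·(-4)=-2
n=1: y=-2, sp=5, e=sp−y=7; I=5, D=e−e_prev=9; u=1/4·7+1·5+3/4·9=13.5; next y=4/5·(-2)+1/2·13.5=5.15
n=2: y=5.15, sp=5, e=sp−y=-0.15; I=4.85, D=e−e_prev=-7.15; u=1/4·(-0.15)+1·4.85+3/4·(-7.15)=-0.55; next y=4/5·5.15+1/2·(-0.55)=3.845
n=3: y=3.845, sp=5, e=sp−y=1.155; I=6.005, D=e−e_prev=1.305; u=1/4·1.155+1·6.005+3/4·1.305=7.2725; next y=4/5·3.845+1/2·7.2725=6.71225
n=4: y=6.71225, sp=5, e=sp−y=-1.71225; I=4.29275, D=e−e_prev=-2.86725; u=1/4·(-1.71225)+1·4.29275+3/4·(-2.86725)=1.71425; next y=4/5·6.71225+1/2·1.71425=6.226925
n=5: y=6.226925, sp=5, e=sp−y=-1.226925; I=3.065825, D=e−e_prev=0.485325; u=1/4·(-1.226925)+1·3.065825+3/4·0.485325≈3.123088; next y=4/5·6.226925+1/2·3.123088≈6.543084

0 -2 -4.000 0.000
1 5 13.500 -2.000
2 5 -0.550 5.150
3 5 7.273 3.845
4 5 1.714 6.712
5 5 3.123 6.227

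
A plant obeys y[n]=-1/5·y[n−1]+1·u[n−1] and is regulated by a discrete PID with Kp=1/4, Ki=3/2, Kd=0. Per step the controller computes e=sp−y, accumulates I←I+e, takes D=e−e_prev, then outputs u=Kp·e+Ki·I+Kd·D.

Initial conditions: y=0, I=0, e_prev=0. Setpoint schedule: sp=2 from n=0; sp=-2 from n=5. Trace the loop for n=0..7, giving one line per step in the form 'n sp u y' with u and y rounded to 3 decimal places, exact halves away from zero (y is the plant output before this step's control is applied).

0 2 3.500 0.000
1 2 0.375 3.500
2 2 4.819 -0.325
3 2 -0.809 4.884
4 2 6.537 -1.786
5 -2 -9.974 6.894
6 -2 8.617 -11.353
7 -2 -16.275 10.888

(exact arithmetic carried between steps; '≈' marks a value shown rounded to 6 d.p. or computed from one; I and e_prev carry over from the previous line; the table rounds u and y to 3 d.p., halves away from zero)
n=0: y=0, sp=2, e=sp−y=2; I=2, D=e−e_prev=2; u=1/4·2+3/2·2+0·2=3.5; next y=-1/5·0+1·3.5=3.5
n=1: y=3.5, sp=2, e=sp−y=-1.5; I=0.5, D=e−e_prev=-3.5; u=1/4·(-1.5)+3/2·0.5+0·(-3.5)=0.375; next y=-1/5·3.5+1·0.375=-0.325
n=2: y=-0.325, sp=2, e=sp−y=2.325; I=2.825, D=e−e_prev=3.825; u=1/4·2.325+3/2·2.825+0·3.825=4.81875; next y=-1/5·(-0.325)+1·4.81875=4.88375
n=3: y=4.88375, sp=2, e=sp−y=-2.88375; I=-0.05875, D=e−e_prev=-5.20875; u=1/4·(-2.88375)+3/2·(-0.05875)+0·(-5.20875)≈-0.809063; next y=-1/5·4.88375+1·(-0.809063)≈-1.785813
n=4: y≈-1.785813, sp=2, e=sp−y≈3.785813; I≈3.727063, D=e−e_prev≈6.669563; u=1/4·3.785813+3/2·3.727063+0·6.669563≈6.537047; next y=-1/5·(-1.785813)+1·6.537047≈6.894209
n=5: y≈6.894209, sp=-2, e=sp−y≈-8.894209; I≈-5.167147, D=e−e_prev≈-12.680022; u=1/4·(-8.894209)+3/2·(-5.167147)+0·(-12.680022)≈-9.974273; next y=-1/5·6.894209+1·(-9.974273)≈-11.353115
n=6: y≈-11.353115, sp=-2, e=sp−y≈9.353115; I≈4.185968, D=e−e_prev≈18.247324; u=1/4·9.353115+3/2·4.185968+0·18.247324≈8.617230; next y=-1/5·(-11.353115)+1·8.617230≈10.887853
n=7: y≈10.887853, sp=-2, e=sp−y≈-12.887853; I≈-8.701885, D=e−e_prev≈-22.240968; u=1/4·(-12.887853)+3/2·(-8.701885)+0·(-22.240968)≈-16.274791; next y=-1/5·10.887853+1·(-16.274791)≈-18.452362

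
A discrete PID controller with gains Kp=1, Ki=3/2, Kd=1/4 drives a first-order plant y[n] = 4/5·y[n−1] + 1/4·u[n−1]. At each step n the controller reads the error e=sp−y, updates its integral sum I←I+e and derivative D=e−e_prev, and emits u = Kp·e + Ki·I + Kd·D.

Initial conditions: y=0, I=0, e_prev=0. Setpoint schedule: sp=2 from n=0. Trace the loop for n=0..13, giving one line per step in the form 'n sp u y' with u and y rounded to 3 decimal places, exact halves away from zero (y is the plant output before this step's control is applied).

0 2 5.500 0.000
1 2 4.219 1.375
2 2 3.356 2.155
3 2 2.197 2.563
4 2 1.354 2.599
5 2 0.963 2.418
6 2 0.959 2.175
7 2 1.172 1.980
8 2 1.437 1.877
9 2 1.640 1.861
10 2 1.741 1.899
11 2 1.750 1.954
12 2 1.704 2.001
13 2 1.644 2.027

(exact arithmetic carried between steps; '≈' marks a value shown rounded to 6 d.p. or computed from one; I and e_prev carry over from the previous line; the table rounds u and y to 3 d.p., halves away from zero)
n=0: y=0, sp=2, e=sp−y=2; I=2, D=e−e_prev=2; u=1·2+3/2·2+1/4·2=5.5; next y=4/5·0+1/4·5.5=1.375
n=1: y=1.375, sp=2, e=sp−y=0.625; I=2.625, D=e−e_prev=-1.375; u=1·0.625+3/2·2.625+1/4·(-1.375)=4.21875; next y=4/5·1.375+1/4·4.21875≈2.154688
n=2: y≈2.154688, sp=2, e=sp−y≈-0.154688; I≈2.470313, D=e−e_prev≈-0.779688; u=1·(-0.154688)+3/2·2.470313+1/4·(-0.779688)≈3.355859; next y=4/5·2.154688+1/4·3.355859≈2.562715
n=3: y≈2.562715, sp=2, e=sp−y≈-0.562715; I≈1.907598, D=e−e_prev≈-0.408027; u=1·(-0.562715)+3/2·1.907598+1/4·(-0.408027)≈2.196675; next y=4/5·2.562715+1/4·2.196675≈2.599341
n=4: y≈2.599341, sp=2, e=sp−y≈-0.599341; I≈1.308257, D=e−e_prev≈-0.036626; u=1·(-0.599341)+3/2·1.308257+1/4·(-0.036626)≈1.353889; next y=4/5·2.599341+1/4·1.353889≈2.417945
n=5: y≈2.417945, sp=2, e=sp−y≈-0.417945; I≈0.890312, D=e−e_prev≈0.181396; u=1·(-0.417945)+3/2·0.890312+1/4·0.181396≈0.962873; next y=4/5·2.417945+1/4·0.962873≈2.175074
n=6: y≈2.175074, sp=2, e=sp−y≈-0.175074; I≈0.715239, D=e−e_prev≈0.242871; u=1·(-0.175074)+3/2·0.715239+1/4·0.242871≈0.958501; next y=4/5·2.175074+1/4·0.958501≈1.979685
n=7: y≈1.979685, sp=2, e=sp−y≈0.020315; I≈0.735554, D=e−e_prev≈0.195389; u=1·0.020315+3/2·0.735554+1/4·0.195389≈1.172494; next y=4/5·1.979685+1/4·1.172494≈1.876871
n=8: y≈1.876871, sp=2, e=sp−y≈0.123129; I≈0.858683, D=e−e_prev≈0.102813; u=1·0.123129+3/2·0.858683+1/4·0.102813≈1.436857; next y=4/5·1.876871+1/4·1.436857≈1.860711
n=9: y≈1.860711, sp=2, e=sp−y≈0.139289; I≈0.997972, D=e−e_prev≈0.016160; u=1·0.139289+3/2·0.997972+1/4·0.016160≈1.640287; next y=4/5·1.860711+1/4·1.640287≈1.898641
n=10: y≈1.898641, sp=2, e=sp−y≈0.101359; I≈1.099331, D=e−e_prev≈-0.037930; u=1·0.101359+3/2·1.099331+1/4·(-0.037930)≈1.740874; next y=4/5·1.898641+1/4·1.740874≈1.954131
n=11: y≈1.954131, sp=2, e=sp−y≈0.045869; I≈1.145200, D=e−e_prev≈-0.055490; u=1·0.045869+3/2·1.145200+1/4·(-0.055490)≈1.749797; next y=4/5·1.954131+1/4·1.749797≈2.000754
n=12: y≈2.000754, sp=2, e=sp−y≈-0.000754; I≈1.144446, D=e−e_prev≈-0.046623; u=1·(-0.000754)+3/2·1.144446+1/4·(-0.046623)≈1.704260; next y=4/5·2.000754+1/4·1.704260≈2.026668
n=13: y≈2.026668, sp=2, e=sp−y≈-0.026668; I≈1.117778, D=e−e_prev≈-0.025914; u=1·(-0.026668)+3/2·1.117778+1/4·(-0.025914)≈1.643521; next y=4/5·2.026668+1/4·1.643521≈2.032215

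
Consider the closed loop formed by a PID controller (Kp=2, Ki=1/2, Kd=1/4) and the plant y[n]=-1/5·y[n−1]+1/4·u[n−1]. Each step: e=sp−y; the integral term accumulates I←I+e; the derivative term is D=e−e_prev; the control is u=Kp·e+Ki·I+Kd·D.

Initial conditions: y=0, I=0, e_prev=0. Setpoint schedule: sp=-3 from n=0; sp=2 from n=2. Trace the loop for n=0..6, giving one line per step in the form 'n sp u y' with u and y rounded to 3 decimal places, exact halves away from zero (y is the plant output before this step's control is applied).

0 -3 -8.250 0.000
1 -3 -3.328 -2.063
2 2 4.919 -0.420
3 2 0.523 1.314
4 2 5.275 -0.132
5 2 1.918 1.345
6 2 5.735 0.210

(exact arithmetic carried between steps; '≈' marks a value shown rounded to 6 d.p. or computed from one; I and e_prev carry over from the previous line; the table rounds u and y to 3 d.p., halves away from zero)
n=0: y=0, sp=-3, e=sp−y=-3; I=-3, D=e−e_prev=-3; u=2·(-3)+1/2·(-3)+1/4·(-3)=-8.25; next y=-1/5·0+1/4·(-8.25)=-2.0625
n=1: y=-2.0625, sp=-3, e=sp−y=-0.9375; I=-3.9375, D=e−e_prev=2.0625; u=2·(-0.9375)+1/2·(-3.9375)+1/4·2.0625=-3.328125; next y=-1/5·(-2.0625)+1/4·(-3.328125)≈-0.419531
n=2: y≈-0.419531, sp=2, e=sp−y≈2.419531; I≈-1.517969, D=e−e_prev≈3.357031; u=2·2.419531+1/2·(-1.517969)+1/4·3.357031≈4.919336; next y=-1/5·(-0.419531)+1/4·4.919336≈1.313740
n=3: y≈1.313740, sp=2, e=sp−y≈0.686260; I≈-0.831709, D=e−e_prev≈-1.733271; u=2·0.686260+1/2·(-0.831709)+1/4·(-1.733271)≈0.523347; next y=-1/5·1.313740+1/4·0.523347≈-0.131911
n=4: y≈-0.131911, sp=2, e=sp−y≈2.131911; I≈1.300202, D=e−e_prev≈1.445651; u=2·2.131911+1/2·1.300202+1/4·1.445651≈5.275337; next y=-1/5·(-0.131911)+1/4·5.275337≈1.345216
n=5: y≈1.345216, sp=2, e=sp−y≈0.654784; I≈1.954986, D=e−e_prev≈-1.477128; u=2·0.654784+1/2·1.954986+1/4·(-1.477128)≈1.917778; next y=-1/5·1.345216+1/4·1.917778≈0.210401
n=6: y≈0.210401, sp=2, e=sp−y≈1.789599; I≈3.744585, D=e−e_prev≈1.134815; u=2·1.789599+1/2·3.744585+1/4·1.134815≈5.735193; next y=-1/5·0.210401+1/4·5.735193≈1.391718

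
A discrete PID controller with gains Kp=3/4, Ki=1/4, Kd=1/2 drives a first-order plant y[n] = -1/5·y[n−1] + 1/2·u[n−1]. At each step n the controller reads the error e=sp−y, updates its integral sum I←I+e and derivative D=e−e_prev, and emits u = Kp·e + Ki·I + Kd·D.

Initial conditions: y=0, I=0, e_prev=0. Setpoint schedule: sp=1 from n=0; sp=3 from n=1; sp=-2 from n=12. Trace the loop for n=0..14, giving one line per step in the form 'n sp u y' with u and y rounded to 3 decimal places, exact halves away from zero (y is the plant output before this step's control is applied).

0 1 1.500 0.000
1 3 3.125 0.750
2 3 2.069 1.413
3 3 3.788 0.752
4 3 2.532 1.744
5 3 4.581 0.917
6 3 2.904 2.107
7 3 5.337 1.031
8 3 3.143 2.462
9 3 6.069 1.079
10 3 3.248 2.818
11 3 6.800 1.060
12 -2 -4.285 3.188
13 -2 6.934 -2.780
14 -2 -6.060 4.023

(exact arithmetic carried between steps; '≈' marks a value shown rounded to 6 d.p. or computed from one; I and e_prev carry over from the previous line; the table rounds u and y to 3 d.p., halves away from zero)
n=0: y=0, sp=1, e=sp−y=1; I=1, D=e−e_prev=1; u=3/4·1+1/4·1+1/2·1=1.5; next y=-1/5·0+1/2·1.5=0.75
n=1: y=0.75, sp=3, e=sp−y=2.25; I=3.25, D=e−e_prev=1.25; u=3/4·2.25+1/4·3.25+1/2·1.25=3.125; next y=-1/5·0.75+1/2·3.125=1.4125
n=2: y=1.4125, sp=3, e=sp−y=1.5875; I=4.8375, D=e−e_prev=-0.6625; u=3/4·1.5875+1/4·4.8375+1/2·(-0.6625)=2.06875; next y=-1/5·1.4125+1/2·2.06875=0.751875
n=3: y=0.751875, sp=3, e=sp−y=2.248125; I=7.085625, D=e−e_prev=0.660625; u=3/4·2.248125+1/4·7.085625+1/2·0.660625≈3.787813; next y=-1/5·0.751875+1/2·3.787813≈1.743531
n=4: y≈1.743531, sp=3, e=sp−y≈1.256469; I≈8.342094, D=e−e_prev≈-0.991656; u=3/4·1.256469+1/4·8.342094+1/2·(-0.991656)≈2.532047; next y=-1/5·1.743531+1/2·2.532047≈0.917317
n=5: y≈0.917317, sp=3, e=sp−y≈2.082683; I≈10.424777, D=e−e_prev≈0.826214; u=3/4·2.082683+1/4·10.424777+1/2·0.826214≈4.581313; next y=-1/5·0.917317+1/2·4.581313≈2.107193
n=6: y≈2.107193, sp=3, e=sp−y≈0.892807; I≈11.317583, D=e−e_prev≈-1.189876; u=3/4·0.892807+1/4·11.317583+1/2·(-1.189876)≈2.904063; next y=-1/5·2.107193+1/2·2.904063≈1.030593
n=7: y≈1.030593, sp=3, e=sp−y≈1.969407; I≈13.286991, D=e−e_prev≈1.076600; u=3/4·1.969407+1/4·13.286991+1/2·1.076600≈5.337103; next y=-1/5·1.030593+1/2·5.337103≈2.462433
n=8: y≈2.462433, sp=3, e=sp−y≈0.537567; I≈13.824557, D=e−e_prev≈-1.431840; u=3/4·0.537567+1/4·13.824557+1/2·(-1.431840)≈3.143394; next y=-1/5·2.462433+1/2·3.143394≈1.079211
n=9: y≈1.079211, sp=3, e=sp−y≈1.920789; I≈15.745347, D=e−e_prev≈1.383222; u=3/4·1.920789+1/4·15.745347+1/2·1.383222≈6.068540; next y=-1/5·1.079211+1/2·6.068540≈2.818428
n=10: y≈2.818428, sp=3, e=sp−y≈0.181572; I≈15.926919, D=e−e_prev≈-1.739217; u=3/4·0.181572+1/4·15.926919+1/2·(-1.739217)≈3.248300; next y=-1/5·2.818428+1/2·3.248300≈1.060465
n=11: y≈1.060465, sp=3, e=sp−y≈1.939535; I≈17.866454, D=e−e_prev≈1.757963; u=3/4·1.939535+1/4·17.866454+1/2·1.757963≈6.800247; next y=-1/5·1.060465+1/2·6.800247≈3.188030
n=12: y≈3.188030, sp=-2, e=sp−y≈-5.188030; I≈12.678424, D=e−e_prev≈-7.127566; u=3/4·(-5.188030)+1/4·12.678424+1/2·(-7.127566)≈-4.285200; next y=-1/5·3.188030+1/2·(-4.285200)≈-2.780206
n=13: y≈-2.780206, sp=-2, e=sp−y≈0.780206; I≈13.458630, D=e−e_prev≈5.968237; u=3/4·0.780206+1/4·13.458630+1/2·5.968237≈6.933930; next y=-1/5·(-2.780206)+1/2·6.933930≈4.023006
n=14: y≈4.023006, sp=-2, e=sp−y≈-6.023006; I≈7.435624, D=e−e_prev≈-6.803212; u=3/4·(-6.023006)+1/4·7.435624+1/2·(-6.803212)≈-6.059955; next y=-1/5·4.023006+1/2·(-6.059955)≈-3.834579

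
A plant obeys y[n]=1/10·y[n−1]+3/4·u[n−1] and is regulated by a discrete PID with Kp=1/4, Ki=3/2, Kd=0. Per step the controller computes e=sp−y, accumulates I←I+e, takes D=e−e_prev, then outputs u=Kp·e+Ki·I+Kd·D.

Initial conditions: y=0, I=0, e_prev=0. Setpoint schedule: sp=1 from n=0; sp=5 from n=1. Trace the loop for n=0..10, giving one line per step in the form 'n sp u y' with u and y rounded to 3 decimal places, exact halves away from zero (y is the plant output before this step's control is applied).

(exact arithmetic carried between steps; '≈' marks a value shown rounded to 6 d.p. or computed from one; I and e_prev carry over from the previous line; the table rounds u and y to 3 d.p., halves away from zero)
n=0: y=0, sp=1, e=sp−y=1; I=1, D=e−e_prev=1; u=1/4·1+3/2·1+0·1=1.75; next y=1/10·0+3/4·1.75=1.3125
n=1: y=1.3125, sp=5, e=sp−y=3.6875; I=4.6875, D=e−e_prev=2.6875; u=1/4·3.6875+3/2·4.6875+0·2.6875=7.953125; next y=1/10·1.3125+3/4·7.953125≈6.096094
n=2: y≈6.096094, sp=5, e=sp−y≈-1.096094; I≈3.591406, D=e−e_prev≈-4.783594; u=1/4·(-1.096094)+3/2·3.591406+0·(-4.783594)≈5.113086; next y=1/10·6.096094+3/4·5.113086≈4.444424
n=3: y≈4.444424, sp=5, e=sp−y≈0.555576; I≈4.146982, D=e−e_prev≈1.651670; u=1/4·0.555576+3/2·4.146982+0·1.651670≈6.359368; next y=1/10·4.444424+3/4·6.359368≈5.213968
n=4: y≈5.213968, sp=5, e=sp−y≈-0.213968; I≈3.933014, D=e−e_prev≈-0.769544; u=1/4·(-0.213968)+3/2·3.933014+0·(-0.769544)≈5.846029; next y=1/10·5.213968+3/4·5.846029≈4.905919
n=5: y≈4.905919, sp=5, e=sp−y≈0.094081; I≈4.027095, D=e−e_prev≈0.308049; u=1/4·0.094081+3/2·4.027095+0·0.308049≈6.064163; next y=1/10·4.905919+3/4·6.064163≈5.038714
n=6: y≈5.038714, sp=5, e=sp−y≈-0.038714; I≈3.988381, D=e−e_prev≈-0.132796; u=1/4·(-0.038714)+3/2·3.988381+0·(-0.132796)≈5.972893; next y=1/10·5.038714+3/4·5.972893≈4.983541
n=7: y≈4.983541, sp=5, e=sp−y≈0.016459; I≈4.004840, D=e−e_prev≈0.055173; u=1/4·0.016459+3/2·4.004840+0·0.055173≈6.011375; next y=1/10·4.983541+3/4·6.011375≈5.006885
n=8: y≈5.006885, sp=5, e=sp−y≈-0.006885; I≈3.997955, D=e−e_prev≈-0.023344; u=1/4·(-0.006885)+3/2·3.997955+0·(-0.023344)≈5.995211; next y=1/10·5.006885+3/4·5.995211≈4.997097
n=9: y≈4.997097, sp=5, e=sp−y≈0.002903; I≈4.000858, D=e−e_prev≈0.009788; u=1/4·0.002903+3/2·4.000858+0·0.009788≈6.002013; next y=1/10·4.997097+3/4·6.002013≈5.001219
n=10: y≈5.001219, sp=5, e=sp−y≈-0.001219; I≈3.999639, D=e−e_prev≈-0.004123; u=1/4·(-0.001219)+3/2·3.999639+0·(-0.004123)≈5.999153; next y=1/10·5.001219+3/4·5.999153≈4.999487

0 1 1.750 0.000
1 5 7.953 1.313
2 5 5.113 6.096
3 5 6.359 4.444
4 5 5.846 5.214
5 5 6.064 4.906
6 5 5.973 5.039
7 5 6.011 4.984
8 5 5.995 5.007
9 5 6.002 4.997
10 5 5.999 5.001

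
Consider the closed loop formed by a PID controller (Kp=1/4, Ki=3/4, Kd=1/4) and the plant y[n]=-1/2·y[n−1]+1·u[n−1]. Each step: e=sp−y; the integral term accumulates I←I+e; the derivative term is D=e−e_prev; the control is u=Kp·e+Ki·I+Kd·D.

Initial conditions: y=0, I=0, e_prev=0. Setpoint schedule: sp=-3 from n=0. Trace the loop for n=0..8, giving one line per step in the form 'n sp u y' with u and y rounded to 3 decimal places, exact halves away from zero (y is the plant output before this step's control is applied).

0 -3 -3.750 0.000
1 -3 -0.563 -3.750
2 -3 -7.266 1.313
3 -3 2.309 -7.922
4 -3 -14.048 6.270
5 -3 11.863 -17.183
6 -3 -30.409 20.454
7 -3 37.773 -40.636
8 -3 -72.682 58.091

(exact arithmetic carried between steps; '≈' marks a value shown rounded to 6 d.p. or computed from one; I and e_prev carry over from the previous line; the table rounds u and y to 3 d.p., halves away from zero)
n=0: y=0, sp=-3, e=sp−y=-3; I=-3, D=e−e_prev=-3; u=1/4·(-3)+3/4·(-3)+1/4·(-3)=-3.75; next y=-1/2·0+1·(-3.75)=-3.75
n=1: y=-3.75, sp=-3, e=sp−y=0.75; I=-2.25, D=e−e_prev=3.75; u=1/4·0.75+3/4·(-2.25)+1/4·3.75=-0.5625; next y=-1/2·(-3.75)+1·(-0.5625)=1.3125
n=2: y=1.3125, sp=-3, e=sp−y=-4.3125; I=-6.5625, D=e−e_prev=-5.0625; u=1/4·(-4.3125)+3/4·(-6.5625)+1/4·(-5.0625)=-7.265625; next y=-1/2·1.3125+1·(-7.265625)=-7.921875
n=3: y=-7.921875, sp=-3, e=sp−y=4.921875; I=-1.640625, D=e−e_prev=9.234375; u=1/4·4.921875+3/4·(-1.640625)+1/4·9.234375≈2.308594; next y=-1/2·(-7.921875)+1·2.308594≈6.269531
n=4: y≈6.269531, sp=-3, e=sp−y≈-9.269531; I≈-10.910156, D=e−e_prev≈-14.191406; u=1/4·(-9.269531)+3/4·(-10.910156)+1/4·(-14.191406)≈-14.047852; next y=-1/2·6.269531+1·(-14.047852)≈-17.182617
n=5: y≈-17.182617, sp=-3, e=sp−y≈14.182617; I≈3.272461, D=e−e_prev≈23.452148; u=1/4·14.182617+3/4·3.272461+1/4·23.452148≈11.863037; next y=-1/2·(-17.182617)+1·11.863037≈20.454346
n=6: y≈20.454346, sp=-3, e=sp−y≈-23.454346; I≈-20.181885, D=e−e_prev≈-37.636963; u=1/4·(-23.454346)+3/4·(-20.181885)+1/4·(-37.636963)≈-30.409241; next y=-1/2·20.454346+1·(-30.409241)≈-40.636414
n=7: y≈-40.636414, sp=-3, e=sp−y≈37.636414; I≈17.454529, D=e−e_prev≈61.090759; u=1/4·37.636414+3/4·17.454529+1/4·61.090759≈37.772690; next y=-1/2·(-40.636414)+1·37.772690≈58.090897
n=8: y≈58.090897, sp=-3, e=sp−y≈-61.090897; I≈-43.636368, D=e−e_prev≈-98.727310; u=1/4·(-61.090897)+3/4·(-43.636368)+1/4·(-98.727310)≈-72.681828; next y=-1/2·58.090897+1·(-72.681828)≈-101.727276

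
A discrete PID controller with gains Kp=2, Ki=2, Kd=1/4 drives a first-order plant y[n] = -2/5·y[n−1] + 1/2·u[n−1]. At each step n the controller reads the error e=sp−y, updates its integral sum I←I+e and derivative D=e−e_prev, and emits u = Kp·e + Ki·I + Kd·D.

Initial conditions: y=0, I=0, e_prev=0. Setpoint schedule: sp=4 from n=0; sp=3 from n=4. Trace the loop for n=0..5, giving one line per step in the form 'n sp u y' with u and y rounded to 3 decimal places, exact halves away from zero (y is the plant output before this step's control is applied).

0 4 17.000 0.000
1 4 -12.125 8.500
2 4 57.341 -9.463
3 4 -98.376 32.455
4 3 253.101 -62.170
5 3 -547.716 151.418

(exact arithmetic carried between steps; '≈' marks a value shown rounded to 6 d.p. or computed from one; I and e_prev carry over from the previous line; the table rounds u and y to 3 d.p., halves away from zero)
n=0: y=0, sp=4, e=sp−y=4; I=4, D=e−e_prev=4; u=2·4+2·4+1/4·4=17; next y=-2/5·0+1/2·17=8.5
n=1: y=8.5, sp=4, e=sp−y=-4.5; I=-0.5, D=e−e_prev=-8.5; u=2·(-4.5)+2·(-0.5)+1/4·(-8.5)=-12.125; next y=-2/5·8.5+1/2·(-12.125)=-9.4625
n=2: y=-9.4625, sp=4, e=sp−y=13.4625; I=12.9625, D=e−e_prev=17.9625; u=2·13.4625+2·12.9625+1/4·17.9625=57.340625; next y=-2/5·(-9.4625)+1/2·57.340625≈32.455313
n=3: y≈32.455313, sp=4, e=sp−y≈-28.455313; I≈-15.492813, D=e−e_prev≈-41.917813; u=2·(-28.455313)+2·(-15.492813)+1/4·(-41.917813)≈-98.375703; next y=-2/5·32.455313+1/2·(-98.375703)≈-62.169977
n=4: y≈-62.169977, sp=3, e=sp−y≈65.169977; I≈49.677164, D=e−e_prev≈93.625289; u=2·65.169977+2·49.677164+1/4·93.625289≈253.100604; next y=-2/5·(-62.169977)+1/2·253.100604≈151.418292
n=5: y≈151.418292, sp=3, e=sp−y≈-148.418292; I≈-98.741128, D=e−e_prev≈-213.588269; u=2·(-148.418292)+2·(-98.741128)+1/4·(-213.588269)≈-547.715909; next y=-2/5·151.418292+1/2·(-547.715909)≈-334.425271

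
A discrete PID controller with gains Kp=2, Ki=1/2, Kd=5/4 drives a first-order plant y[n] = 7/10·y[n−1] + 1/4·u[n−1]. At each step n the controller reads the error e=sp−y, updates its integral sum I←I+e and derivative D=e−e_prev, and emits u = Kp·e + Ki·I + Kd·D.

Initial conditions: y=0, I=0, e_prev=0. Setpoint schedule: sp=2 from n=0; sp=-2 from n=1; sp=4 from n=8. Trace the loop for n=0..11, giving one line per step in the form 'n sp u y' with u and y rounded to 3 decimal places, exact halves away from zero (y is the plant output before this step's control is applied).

(exact arithmetic carried between steps; '≈' marks a value shown rounded to 6 d.p. or computed from one; I and e_prev carry over from the previous line; the table rounds u and y to 3 d.p., halves away from zero)
n=0: y=0, sp=2, e=sp−y=2; I=2, D=e−e_prev=2; u=2·2+1/2·2+5/4·2=7.5; next y=7/10·0+1/4·7.5=1.875
n=1: y=1.875, sp=-2, e=sp−y=-3.875; I=-1.875, D=e−e_prev=-5.875; u=2·(-3.875)+1/2·(-1.875)+5/4·(-5.875)=-16.03125; next y=7/10·1.875+1/4·(-16.03125)≈-2.695313
n=2: y≈-2.695313, sp=-2, e=sp−y≈0.695313; I≈-1.179688, D=e−e_prev≈4.570313; u=2·0.695313+1/2·(-1.179688)+5/4·4.570313≈6.513672; next y=7/10·(-2.695313)+1/4·6.513672≈-0.258301
n=3: y≈-0.258301, sp=-2, e=sp−y≈-1.741699; I≈-2.921387, D=e−e_prev≈-2.437012; u=2·(-1.741699)+1/2·(-2.921387)+5/4·(-2.437012)≈-7.990356; next y=7/10·(-0.258301)+1/4·(-7.990356)≈-2.178400
n=4: y≈-2.178400, sp=-2, e=sp−y≈0.178400; I≈-2.742987, D=e−e_prev≈1.920099; u=2·0.178400+1/2·(-2.742987)+5/4·1.920099≈1.385429; next y=7/10·(-2.178400)+1/4·1.385429≈-1.178522
n=5: y≈-1.178522, sp=-2, e=sp−y≈-0.821478; I≈-3.564465, D=e−e_prev≈-0.999877; u=2·(-0.821478)+1/2·(-3.564465)+5/4·(-0.999877)≈-4.675034; next y=7/10·(-1.178522)+1/4·(-4.675034)≈-1.993724
n=6: y≈-1.993724, sp=-2, e=sp−y≈-0.006276; I≈-3.570740, D=e−e_prev≈0.815202; u=2·(-0.006276)+1/2·(-3.570740)+5/4·0.815202≈-0.778920; next y=7/10·(-1.993724)+1/4·(-0.778920)≈-1.590337
n=7: y≈-1.590337, sp=-2, e=sp−y≈-0.409663; I≈-3.980404, D=e−e_prev≈-0.403387; u=2·(-0.409663)+1/2·(-3.980404)+5/4·(-0.403387)≈-3.313762; next y=7/10·(-1.590337)+1/4·(-3.313762)≈-1.941676
n=8: y≈-1.941676, sp=4, e=sp−y≈5.941676; I≈1.961273, D=e−e_prev≈6.351340; u=2·5.941676+1/2·1.961273+5/4·6.351340≈20.803164; next y=7/10·(-1.941676)+1/4·20.803164≈3.841617
n=9: y≈3.841617, sp=4, e=sp−y≈0.158383; I≈2.119655, D=e−e_prev≈-5.783294; u=2·0.158383+1/2·2.119655+5/4·(-5.783294)≈-5.852524; next y=7/10·3.841617+1/4·(-5.852524)≈1.226001
n=10: y≈1.226001, sp=4, e=sp−y≈2.773999; I≈4.893654, D=e−e_prev≈2.615616; u=2·2.773999+1/2·4.893654+5/4·2.615616≈11.264345; next y=7/10·1.226001+1/4·11.264345≈3.674287
n=11: y≈3.674287, sp=4, e=sp−y≈0.325713; I≈5.219367, D=e−e_prev≈-2.448286; u=2·0.325713+1/2·5.219367+5/4·(-2.448286)≈0.200752; next y=7/10·3.674287+1/4·0.200752≈2.622189

0 2 7.500 0.000
1 -2 -16.031 1.875
2 -2 6.514 -2.695
3 -2 -7.990 -0.258
4 -2 1.385 -2.178
5 -2 -4.675 -1.179
6 -2 -0.779 -1.994
7 -2 -3.314 -1.590
8 4 20.803 -1.942
9 4 -5.853 3.842
10 4 11.264 1.226
11 4 0.201 3.674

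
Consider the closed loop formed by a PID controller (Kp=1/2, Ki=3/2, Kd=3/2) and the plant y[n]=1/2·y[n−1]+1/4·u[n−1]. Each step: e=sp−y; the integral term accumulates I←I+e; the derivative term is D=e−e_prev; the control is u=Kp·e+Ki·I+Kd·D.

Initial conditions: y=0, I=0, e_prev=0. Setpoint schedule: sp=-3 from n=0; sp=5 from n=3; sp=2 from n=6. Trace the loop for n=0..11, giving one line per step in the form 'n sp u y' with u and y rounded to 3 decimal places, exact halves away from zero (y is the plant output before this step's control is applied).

0 -3 -10.500 0.000
1 -3 -1.313 -2.625
2 -3 -9.258 -1.641
3 5 23.409 -3.135
4 5 -4.599 4.285
5 5 19.126 0.993
6 2 -5.299 5.278
7 2 14.585 1.314
8 2 -0.794 4.303
9 2 8.460 1.953
10 2 1.021 3.092
11 2 5.608 1.801

(exact arithmetic carried between steps; '≈' marks a value shown rounded to 6 d.p. or computed from one; I and e_prev carry over from the previous line; the table rounds u and y to 3 d.p., halves away from zero)
n=0: y=0, sp=-3, e=sp−y=-3; I=-3, D=e−e_prev=-3; u=1/2·(-3)+3/2·(-3)+3/2·(-3)=-10.5; next y=1/2·0+1/4·(-10.5)=-2.625
n=1: y=-2.625, sp=-3, e=sp−y=-0.375; I=-3.375, D=e−e_prev=2.625; u=1/2·(-0.375)+3/2·(-3.375)+3/2·2.625=-1.3125; next y=1/2·(-2.625)+1/4·(-1.3125)=-1.640625
n=2: y=-1.640625, sp=-3, e=sp−y=-1.359375; I=-4.734375, D=e−e_prev=-0.984375; u=1/2·(-1.359375)+3/2·(-4.734375)+3/2·(-0.984375)≈-9.257813; next y=1/2·(-1.640625)+1/4·(-9.257813)≈-3.134766
n=3: y≈-3.134766, sp=5, e=sp−y≈8.134766; I≈3.400391, D=e−e_prev≈9.494141; u=1/2·8.134766+3/2·3.400391+3/2·9.494141≈23.409180; next y=1/2·(-3.134766)+1/4·23.409180≈4.284912
n=4: y≈4.284912, sp=5, e=sp−y≈0.715088; I≈4.115479, D=e−e_prev≈-7.419678; u=1/2·0.715088+3/2·4.115479+3/2·(-7.419678)≈-4.598755; next y=1/2·4.284912+1/4·(-4.598755)≈0.992767
n=5: y≈0.992767, sp=5, e=sp−y≈4.007233; I≈8.122711, D=e−e_prev≈3.292145; u=1/2·4.007233+3/2·8.122711+3/2·3.292145≈19.125900; next y=1/2·0.992767+1/4·19.125900≈5.277859
n=6: y≈5.277859, sp=2, e=sp−y≈-3.277859; I≈4.844852, D=e−e_prev≈-7.285091; u=1/2·(-3.277859)+3/2·4.844852+3/2·(-7.285091)≈-5.299288; next y=1/2·5.277859+1/4·(-5.299288)≈1.314107
n=7: y≈1.314107, sp=2, e=sp−y≈0.685893; I≈5.530745, D=e−e_prev≈3.963751; u=1/2·0.685893+3/2·5.530745+3/2·3.963751≈14.584691; next y=1/2·1.314107+1/4·14.584691≈4.303226
n=8: y≈4.303226, sp=2, e=sp−y≈-2.303226; I≈3.227519, D=e−e_prev≈-2.989119; u=1/2·(-2.303226)+3/2·3.227519+3/2·(-2.989119)≈-0.794014; next y=1/2·4.303226+1/4·(-0.794014)≈1.953110
n=9: y≈1.953110, sp=2, e=sp−y≈0.046890; I≈3.274409, D=e−e_prev≈2.350117; u=1/2·0.046890+3/2·3.274409+3/2·2.350117≈8.460233; next y=1/2·1.953110+1/4·8.460233≈3.091613
n=10: y≈3.091613, sp=2, e=sp−y≈-1.091613; I≈2.182796, D=e−e_prev≈-1.138503; u=1/2·(-1.091613)+3/2·2.182796+3/2·(-1.138503)≈1.020632; next y=1/2·3.091613+1/4·1.020632≈1.800965
n=11: y≈1.800965, sp=2, e=sp−y≈0.199035; I≈2.381831, D=e−e_prev≈1.290649; u=1/2·0.199035+3/2·2.381831+3/2·1.290649≈5.608237; next y=1/2·1.800965+1/4·5.608237≈2.302542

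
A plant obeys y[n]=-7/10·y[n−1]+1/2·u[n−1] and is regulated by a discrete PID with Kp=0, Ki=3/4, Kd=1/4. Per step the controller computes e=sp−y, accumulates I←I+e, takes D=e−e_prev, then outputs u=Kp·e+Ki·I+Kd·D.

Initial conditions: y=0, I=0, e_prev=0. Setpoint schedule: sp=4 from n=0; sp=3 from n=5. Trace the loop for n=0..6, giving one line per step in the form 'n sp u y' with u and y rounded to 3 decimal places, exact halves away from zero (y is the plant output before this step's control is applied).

0 4 4.000 0.000
1 4 4.000 2.000
2 4 7.400 0.600
3 4 6.920 3.280
4 4 10.246 1.164
5 3 7.700 4.308
6 3 11.229 0.834

(exact arithmetic carried between steps; '≈' marks a value shown rounded to 6 d.p. or computed from one; I and e_prev carry over from the previous line; the table rounds u and y to 3 d.p., halves away from zero)
n=0: y=0, sp=4, e=sp−y=4; I=4, D=e−e_prev=4; u=0·4+3/4·4+1/4·4=4; next y=-7/10·0+1/2·4=2
n=1: y=2, sp=4, e=sp−y=2; I=6, D=e−e_prev=-2; u=0·2+3/4·6+1/4·(-2)=4; next y=-7/10·2+1/2·4=0.6
n=2: y=0.6, sp=4, e=sp−y=3.4; I=9.4, D=e−e_prev=1.4; u=0·3.4+3/4·9.4+1/4·1.4=7.4; next y=-7/10·0.6+1/2·7.4=3.28
n=3: y=3.28, sp=4, e=sp−y=0.72; I=10.12, D=e−e_prev=-2.68; u=0·0.72+3/4·10.12+1/4·(-2.68)=6.92; next y=-7/10·3.28+1/2·6.92=1.164
n=4: y=1.164, sp=4, e=sp−y=2.836; I=12.956, D=e−e_prev=2.116; u=0·2.836+3/4·12.956+1/4·2.116=10.246; next y=-7/10·1.164+1/2·10.246=4.3082
n=5: y=4.3082, sp=3, e=sp−y=-1.3082; I=11.6478, D=e−e_prev=-4.1442; u=0·(-1.3082)+3/4·11.6478+1/4·(-4.1442)=7.6998; next y=-7/10·4.3082+1/2·7.6998=0.83416
n=6: y=0.83416, sp=3, e=sp−y=2.16584; I=13.81364, D=e−e_prev=3.47404; u=0·2.16584+3/4·13.81364+1/4·3.47404=11.22874; next y=-7/10·0.83416+1/2·11.22874=5.030458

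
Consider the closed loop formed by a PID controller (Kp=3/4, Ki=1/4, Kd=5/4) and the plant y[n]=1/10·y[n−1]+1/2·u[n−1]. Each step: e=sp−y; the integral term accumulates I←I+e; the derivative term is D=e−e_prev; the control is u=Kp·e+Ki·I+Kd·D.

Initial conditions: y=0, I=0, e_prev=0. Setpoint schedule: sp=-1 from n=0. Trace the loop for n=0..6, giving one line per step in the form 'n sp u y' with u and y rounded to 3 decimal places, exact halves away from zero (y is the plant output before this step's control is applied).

(exact arithmetic carried between steps; '≈' marks a value shown rounded to 6 d.p. or computed from one; I and e_prev carry over from the previous line; the table rounds u and y to 3 d.p., halves away from zero)
n=0: y=0, sp=-1, e=sp−y=-1; I=-1, D=e−e_prev=-1; u=3/4·(-1)+1/4·(-1)+5/4·(-1)=-2.25; next y=1/10·0+1/2·(-2.25)=-1.125
n=1: y=-1.125, sp=-1, e=sp−y=0.125; I=-0.875, D=e−e_prev=1.125; u=3/4·0.125+1/4·(-0.875)+5/4·1.125=1.28125; next y=1/10·(-1.125)+1/2·1.28125=0.528125
n=2: y=0.528125, sp=-1, e=sp−y=-1.528125; I=-2.403125, D=e−e_prev=-1.653125; u=3/4·(-1.528125)+1/4·(-2.403125)+5/4·(-1.653125)≈-3.813281; next y=1/10·0.528125+1/2·(-3.813281)≈-1.853828
n=3: y≈-1.853828, sp=-1, e=sp−y≈0.853828; I≈-1.549297, D=e−e_prev≈2.381953; u=3/4·0.853828+1/4·(-1.549297)+5/4·2.381953≈3.230488; next y=1/10·(-1.853828)+1/2·3.230488≈1.429861
n=4: y≈1.429861, sp=-1, e=sp−y≈-2.429861; I≈-3.979158, D=e−e_prev≈-3.283689; u=3/4·(-2.429861)+1/4·(-3.979158)+5/4·(-3.283689)≈-6.921797; next y=1/10·1.429861+1/2·(-6.921797)≈-3.317913
n=5: y≈-3.317913, sp=-1, e=sp−y≈2.317913; I≈-1.661246, D=e−e_prev≈4.747774; u=3/4·2.317913+1/4·(-1.661246)+5/4·4.747774≈7.257840; next y=1/10·(-3.317913)+1/2·7.257840≈3.297129
n=6: y≈3.297129, sp=-1, e=sp−y≈-4.297129; I≈-5.958375, D=e−e_prev≈-6.615041; u=3/4·(-4.297129)+1/4·(-5.958375)+5/4·(-6.615041)≈-12.981242; next y=1/10·3.297129+1/2·(-12.981242)≈-6.160908

0 -1 -2.250 0.000
1 -1 1.281 -1.125
2 -1 -3.813 0.528
3 -1 3.230 -1.854
4 -1 -6.922 1.430
5 -1 7.258 -3.318
6 -1 -12.981 3.297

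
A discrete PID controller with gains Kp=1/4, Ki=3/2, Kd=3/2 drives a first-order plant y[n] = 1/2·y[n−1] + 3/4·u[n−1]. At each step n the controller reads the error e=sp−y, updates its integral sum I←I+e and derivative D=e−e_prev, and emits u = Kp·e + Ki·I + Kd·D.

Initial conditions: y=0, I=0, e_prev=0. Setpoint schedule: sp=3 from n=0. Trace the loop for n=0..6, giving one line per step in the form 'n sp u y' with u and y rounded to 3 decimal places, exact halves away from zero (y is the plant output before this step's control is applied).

(exact arithmetic carried between steps; '≈' marks a value shown rounded to 6 d.p. or computed from one; I and e_prev carry over from the previous line; the table rounds u and y to 3 d.p., halves away from zero)
n=0: y=0, sp=3, e=sp−y=3; I=3, D=e−e_prev=3; u=1/4·3+3/2·3+3/2·3=9.75; next y=1/2·0+3/4·9.75=7.3125
n=1: y=7.3125, sp=3, e=sp−y=-4.3125; I=-1.3125, D=e−e_prev=-7.3125; u=1/4·(-4.3125)+3/2·(-1.3125)+3/2·(-7.3125)=-14.015625; next y=1/2·7.3125+3/4·(-14.015625)≈-6.855469
n=2: y≈-6.855469, sp=3, e=sp−y≈9.855469; I≈8.542969, D=e−e_prev≈14.167969; u=1/4·9.855469+3/2·8.542969+3/2·14.167969≈36.530273; next y=1/2·(-6.855469)+3/4·36.530273≈23.969971
n=3: y≈23.969971, sp=3, e=sp−y≈-20.969971; I≈-12.427002, D=e−e_prev≈-30.825439; u=1/4·(-20.969971)+3/2·(-12.427002)+3/2·(-30.825439)≈-70.121155; next y=1/2·23.969971+3/4·(-70.121155)≈-40.605881
n=4: y≈-40.605881, sp=3, e=sp−y≈43.605881; I≈31.178879, D=e−e_prev≈64.575851; u=1/4·43.605881+3/2·31.178879+3/2·64.575851≈154.533566; next y=1/2·(-40.605881)+3/4·154.533566≈95.597234
n=5: y≈95.597234, sp=3, e=sp−y≈-92.597234; I≈-61.418355, D=e−e_prev≈-136.203115; u=1/4·(-92.597234)+3/2·(-61.418355)+3/2·(-136.203115)≈-319.581513; next y=1/2·95.597234+3/4·(-319.581513)≈-191.887518
n=6: y≈-191.887518, sp=3, e=sp−y≈194.887518; I≈133.469163, D=e−e_prev≈287.484751; u=1/4·194.887518+3/2·133.469163+3/2·287.484751≈680.152750; next y=1/2·(-191.887518)+3/4·680.152750≈414.170804

0 3 9.750 0.000
1 3 -14.016 7.313
2 3 36.530 -6.855
3 3 -70.121 23.970
4 3 154.534 -40.606
5 3 -319.582 95.597
6 3 680.153 -191.888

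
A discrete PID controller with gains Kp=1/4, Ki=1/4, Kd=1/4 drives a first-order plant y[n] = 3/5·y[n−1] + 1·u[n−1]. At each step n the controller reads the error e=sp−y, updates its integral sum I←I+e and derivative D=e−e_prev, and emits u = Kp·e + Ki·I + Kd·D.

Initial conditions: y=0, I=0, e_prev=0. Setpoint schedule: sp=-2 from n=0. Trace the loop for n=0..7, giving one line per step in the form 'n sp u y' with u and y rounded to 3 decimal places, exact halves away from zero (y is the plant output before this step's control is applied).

(exact arithmetic carried between steps; '≈' marks a value shown rounded to 6 d.p. or computed from one; I and e_prev carry over from the previous line; the table rounds u and y to 3 d.p., halves away from zero)
n=0: y=0, sp=-2, e=sp−y=-2; I=-2, D=e−e_prev=-2; u=1/4·(-2)+1/4·(-2)+1/4·(-2)=-1.5; next y=3/5·0+1·(-1.5)=-1.5
n=1: y=-1.5, sp=-2, e=sp−y=-0.5; I=-2.5, D=e−e_prev=1.5; u=1/4·(-0.5)+1/4·(-2.5)+1/4·1.5=-0.375; next y=3/5·(-1.5)+1·(-0.375)=-1.275
n=2: y=-1.275, sp=-2, e=sp−y=-0.725; I=-3.225, D=e−e_prev=-0.225; u=1/4·(-0.725)+1/4·(-3.225)+1/4·(-0.225)=-1.04375; next y=3/5·(-1.275)+1·(-1.04375)=-1.80875
n=3: y=-1.80875, sp=-2, e=sp−y=-0.19125; I=-3.41625, D=e−e_prev=0.53375; u=1/4·(-0.19125)+1/4·(-3.41625)+1/4·0.53375≈-0.768438; next y=3/5·(-1.80875)+1·(-0.768438)≈-1.853688
n=4: y≈-1.853688, sp=-2, e=sp−y≈-0.146313; I≈-3.562563, D=e−e_prev≈0.044938; u=1/4·(-0.146313)+1/4·(-3.562563)+1/4·0.044938≈-0.915984; next y=3/5·(-1.853688)+1·(-0.915984)≈-2.028197
n=5: y≈-2.028197, sp=-2, e=sp−y≈0.028197; I≈-3.534366, D=e−e_prev≈0.174509; u=1/4·0.028197+1/4·(-3.534366)+1/4·0.174509≈-0.832915; next y=3/5·(-2.028197)+1·(-0.832915)≈-2.049833
n=6: y≈-2.049833, sp=-2, e=sp−y≈0.049833; I≈-3.484533, D=e−e_prev≈0.021636; u=1/4·0.049833+1/4·(-3.484533)+1/4·0.021636≈-0.853266; next y=3/5·(-2.049833)+1·(-0.853266)≈-2.083166
n=7: y≈-2.083166, sp=-2, e=sp−y≈0.083166; I≈-3.401367, D=e−e_prev≈0.033333; u=1/4·0.083166+1/4·(-3.401367)+1/4·0.033333≈-0.821217; next y=3/5·(-2.083166)+1·(-0.821217)≈-2.071117

0 -2 -1.500 0.000
1 -2 -0.375 -1.500
2 -2 -1.044 -1.275
3 -2 -0.768 -1.809
4 -2 -0.916 -1.854
5 -2 -0.833 -2.028
6 -2 -0.853 -2.050
7 -2 -0.821 -2.083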